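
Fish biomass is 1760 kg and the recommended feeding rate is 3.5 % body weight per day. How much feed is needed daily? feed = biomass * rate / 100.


Feeding rate fraction = 3.5% / 100 = 0.035
Daily feed = 1760 kg * 0.035 = 61.6 kg/day

61.6 kg/day


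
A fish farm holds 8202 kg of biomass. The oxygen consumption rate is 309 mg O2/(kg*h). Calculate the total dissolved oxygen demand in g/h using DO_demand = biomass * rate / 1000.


Total O2 consumption (mg/h) = 8202 kg * 309 mg/(kg*h) = 2534418 mg/h
Convert to g/h: 2534418 / 1000 = 2534.418 g/h

2534.418 g/h


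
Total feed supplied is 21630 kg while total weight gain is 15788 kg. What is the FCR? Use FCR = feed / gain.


FCR = feed consumed / weight gained
FCR = 21630 kg / 15788 kg = 1.37003

1.37003


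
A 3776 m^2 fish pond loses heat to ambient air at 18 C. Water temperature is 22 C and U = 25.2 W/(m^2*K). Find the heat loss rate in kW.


Temperature difference dT = 22 - 18 = 4 K
Heat loss (W) = U * A * dT = 25.2 * 3776 * 4 = 380620.8 W
Convert to kW: 380620.8 / 1000 = 380.6208 kW

380.6208 kW


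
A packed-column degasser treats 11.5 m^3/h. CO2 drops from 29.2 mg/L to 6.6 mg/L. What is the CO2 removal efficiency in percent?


CO2_out / CO2_in = 6.6 / 29.2 = 0.2260274
Fraction remaining = 0.2260274
efficiency = (1 - 0.2260274) * 100 = 77.3973 %

77.3973 %


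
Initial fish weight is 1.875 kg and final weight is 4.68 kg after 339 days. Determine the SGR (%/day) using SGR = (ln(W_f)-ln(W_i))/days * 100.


ln(W_f) = ln(4.68) = 1.5432981
ln(W_i) = ln(1.875) = 0.62860866
ln(W_f) - ln(W_i) = 1.5432981 - 0.62860866 = 0.91468944
SGR = 0.91468944 / 339 * 100 = 0.26982 %/day

0.26982 %/day


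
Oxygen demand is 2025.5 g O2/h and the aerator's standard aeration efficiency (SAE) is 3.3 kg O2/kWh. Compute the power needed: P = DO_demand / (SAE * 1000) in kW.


SAE in g O2/kWh = 3.3 * 1000 = 3300 g/kWh
P = DO_demand / SAE_g = 2025.5 / 3300 = 0.613788 kW

0.613788 kW


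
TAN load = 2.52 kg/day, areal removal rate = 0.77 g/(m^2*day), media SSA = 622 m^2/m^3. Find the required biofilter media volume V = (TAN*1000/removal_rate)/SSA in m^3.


A = 2.52*1000 / 0.77 = 3272.7273 m^2
V = 3272.7273 / 622 = 5.26162

5.26162 m^3


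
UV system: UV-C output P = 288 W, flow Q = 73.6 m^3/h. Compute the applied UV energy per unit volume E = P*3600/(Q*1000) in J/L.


Energy delivered per hour = 288 W * 3600 s = 1036800 J/h
Volume treated per hour = 73.6 m^3/h * 1000 = 73600 L/h
dose = 1036800 / 73600 = 14.087 J/L

14.087 J/L


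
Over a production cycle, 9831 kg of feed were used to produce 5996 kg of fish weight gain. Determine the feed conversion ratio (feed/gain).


FCR = feed consumed / weight gained
FCR = 9831 kg / 5996 kg = 1.63959

1.63959


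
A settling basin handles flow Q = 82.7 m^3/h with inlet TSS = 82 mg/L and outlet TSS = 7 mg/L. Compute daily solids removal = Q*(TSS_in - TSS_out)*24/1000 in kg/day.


Concentration drop: TSS_in - TSS_out = 82 - 7 = 75 mg/L
Hourly solids removed = Q * dTSS = 82.7 m^3/h * 75 mg/L = 6202.5 g/h  (m^3/h * mg/L = g/h)
Daily solids removed = 6202.5 * 24 = 148860 g/day
Convert g to kg: 148860 / 1000 = 148.86 kg/day

148.86 kg/day


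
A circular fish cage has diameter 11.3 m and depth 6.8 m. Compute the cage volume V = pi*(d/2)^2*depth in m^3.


r = d/2 = 11.3/2 = 5.65 m
Base area = pi*r^2 = pi*5.65^2 = 100.28749 m^2
Volume = 100.28749 * 6.8 = 681.955 m^3

681.955 m^3


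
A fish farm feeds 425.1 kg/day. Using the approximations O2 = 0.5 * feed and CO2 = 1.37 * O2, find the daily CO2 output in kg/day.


O2 = 425.1 * 0.5 = 212.55
CO2 = 212.55 * 1.37 = 291.1935

291.1935 kg/day


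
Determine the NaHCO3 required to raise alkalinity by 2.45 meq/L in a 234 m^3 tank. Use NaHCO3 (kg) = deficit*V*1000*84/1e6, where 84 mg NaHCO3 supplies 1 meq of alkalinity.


Tank volume in L = 234 m^3 * 1000 = 234000 L
Total meq required = 2.45 meq/L * 234000 L = 573300 meq
NaHCO3 mass = 573300 meq * 84 mg/meq / 1e6 = 48.1572 kg

48.1572 kg


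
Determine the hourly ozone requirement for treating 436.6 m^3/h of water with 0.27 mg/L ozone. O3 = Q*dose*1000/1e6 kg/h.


O3 demand (mg/h) = Q * dose * 1000 = 436.6 * 0.27 * 1000 = 117882 mg/h
Convert mg to kg: 117882 / 1e6 = 0.117882 kg/h

0.117882 kg/h


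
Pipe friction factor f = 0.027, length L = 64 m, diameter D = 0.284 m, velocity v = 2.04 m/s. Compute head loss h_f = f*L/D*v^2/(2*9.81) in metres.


v^2 = 2.04^2 = 4.1616 m^2/s^2
L/D = 64/0.284 = 225.35211
h_f = f*(L/D)*v^2/(2g) = 0.027 * 225.35211 * 4.1616 / 19.62 = 1.29059 m

1.29059 m


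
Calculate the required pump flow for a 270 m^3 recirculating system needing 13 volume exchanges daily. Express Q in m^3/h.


Daily recirculation volume = 270 m^3 * 13 = 3510 m^3/day
Flow rate Q = daily volume / 24 h = 3510 / 24 = 146.25 m^3/h

146.25 m^3/h


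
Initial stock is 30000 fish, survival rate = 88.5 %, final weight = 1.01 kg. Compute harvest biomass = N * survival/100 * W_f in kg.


Survivors = 30000 * 88.5/100 = 26550 fish
Harvest biomass = survivors * W_f = 26550 * 1.01 = 26815.5 kg

26815.5 kg


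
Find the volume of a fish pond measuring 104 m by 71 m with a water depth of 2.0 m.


Base area = L * W = 104 * 71 = 7384 m^2
Volume = area * depth = 7384 * 2.0 = 14768 m^3

14768 m^3


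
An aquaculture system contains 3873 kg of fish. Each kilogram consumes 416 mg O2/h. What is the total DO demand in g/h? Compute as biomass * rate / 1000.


Total O2 consumption (mg/h) = 3873 kg * 416 mg/(kg*h) = 1611168 mg/h
Convert to g/h: 1611168 / 1000 = 1611.168 g/h

1611.168 g/h


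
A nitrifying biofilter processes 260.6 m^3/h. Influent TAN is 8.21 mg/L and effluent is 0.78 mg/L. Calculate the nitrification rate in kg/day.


Concentration drop: TAN_in - TAN_out = 8.21 - 0.78 = 7.43 mg/L
Hourly TAN removed = Q * dTAN = 260.6 m^3/h * 7.43 mg/L = 1936.258 g/h  (m^3/h * mg/L = g/h)
Daily TAN removed = 1936.258 * 24 = 46470.192 g/day
Convert to kg/day: 46470.192 / 1000 = 46.470192 kg/day

46.470192 kg/day


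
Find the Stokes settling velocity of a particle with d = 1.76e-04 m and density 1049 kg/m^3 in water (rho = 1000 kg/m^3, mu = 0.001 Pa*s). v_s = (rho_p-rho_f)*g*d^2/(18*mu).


Density difference: rho_p - rho_f = 1049 - 1000 = 49 kg/m^3
d^2 = (1.76e-04)^2 = 3.0976e-08 m^2
Numerator = (rho_p - rho_f) * g * d^2 = 49 * 9.81 * 3.0976e-08 = 1.4889853e-05
Denominator = 18 * mu = 18 * 0.001 = 0.018
v_s = 1.4889853e-05 / 0.018 = 8.27214e-04 m/s
Check: Re = rho_f * v_s * d / mu = 1000 * 8.27214e-04 * 1.76e-04 / 0.001 = 0.146 < 1, so Stokes' law applies.

8.27214e-04 m/s


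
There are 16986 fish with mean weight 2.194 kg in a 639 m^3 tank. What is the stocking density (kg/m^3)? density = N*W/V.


Total biomass = 16986 fish * 2.194 kg = 37267.284 kg
Density = total biomass / volume = 37267.284 / 639 = 58.3213 kg/m^3

58.3213 kg/m^3


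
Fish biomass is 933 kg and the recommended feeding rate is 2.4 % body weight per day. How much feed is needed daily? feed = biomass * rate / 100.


Feeding rate fraction = 2.4% / 100 = 0.024
Daily feed = 933 kg * 0.024 = 22.392 kg/day

22.392 kg/day


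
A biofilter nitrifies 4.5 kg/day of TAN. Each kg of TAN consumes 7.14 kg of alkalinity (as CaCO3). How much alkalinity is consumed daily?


Alkalinity factor: 7.14 kg CaCO3 consumed per kg TAN nitrified
alk = 4.5 kg TAN * 7.14 = 32.13 kg CaCO3/day

32.13 kg CaCO3/day


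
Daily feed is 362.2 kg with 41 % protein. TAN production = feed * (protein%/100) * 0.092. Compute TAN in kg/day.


Protein in feed = 362.2 * 41/100 = 148.502 kg/day
TAN = protein * 0.092 = 148.502 * 0.092 = 13.662184 kg/day

13.662184 kg/day


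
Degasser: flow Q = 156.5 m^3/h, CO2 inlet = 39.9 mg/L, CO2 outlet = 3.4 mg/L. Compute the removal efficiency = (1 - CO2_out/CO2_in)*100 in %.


CO2_out / CO2_in = 3.4 / 39.9 = 0.085213033
Fraction remaining = 0.085213033
efficiency = (1 - 0.085213033) * 100 = 91.4787 %

91.4787 %


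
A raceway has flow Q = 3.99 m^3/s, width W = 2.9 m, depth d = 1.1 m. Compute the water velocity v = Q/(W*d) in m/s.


Cross-sectional area = W * d = 2.9 * 1.1 = 3.19 m^2
Velocity = Q / A = 3.99 / 3.19 = 1.25078 m/s

1.25078 m/s


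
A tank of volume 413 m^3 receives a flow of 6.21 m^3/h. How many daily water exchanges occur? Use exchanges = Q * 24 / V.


Daily flow volume = 6.21 m^3/h * 24 h = 149.04 m^3/day
Exchanges = daily flow / tank volume = 149.04 / 413 = 0.360872 exchanges/day

0.360872 exchanges/day


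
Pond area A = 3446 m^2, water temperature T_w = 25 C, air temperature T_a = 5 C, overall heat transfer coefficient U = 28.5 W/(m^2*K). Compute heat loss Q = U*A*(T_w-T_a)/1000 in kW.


Temperature difference dT = 25 - 5 = 20 K
Heat loss (W) = U * A * dT = 28.5 * 3446 * 20 = 1964220 W
Convert to kW: 1964220 / 1000 = 1964.22 kW

1964.22 kW


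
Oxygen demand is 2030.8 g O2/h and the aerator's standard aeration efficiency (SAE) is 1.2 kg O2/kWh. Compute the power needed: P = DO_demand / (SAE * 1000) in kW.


SAE in g O2/kWh = 1.2 * 1000 = 1200 g/kWh
P = DO_demand / SAE_g = 2030.8 / 1200 = 1.69233 kW

1.69233 kW


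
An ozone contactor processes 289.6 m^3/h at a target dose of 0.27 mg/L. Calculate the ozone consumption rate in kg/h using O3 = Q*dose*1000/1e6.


O3 demand (mg/h) = Q * dose * 1000 = 289.6 * 0.27 * 1000 = 78192 mg/h
Convert mg to kg: 78192 / 1e6 = 0.078192 kg/h

0.078192 kg/h


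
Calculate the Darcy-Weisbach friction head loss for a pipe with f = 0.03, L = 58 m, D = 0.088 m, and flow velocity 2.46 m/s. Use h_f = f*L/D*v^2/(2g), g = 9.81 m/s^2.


v^2 = 2.46^2 = 6.0516 m^2/s^2
L/D = 58/0.088 = 659.09091
h_f = f*(L/D)*v^2/(2g) = 0.03 * 659.09091 * 6.0516 / 19.62 = 6.09871 m

6.09871 m


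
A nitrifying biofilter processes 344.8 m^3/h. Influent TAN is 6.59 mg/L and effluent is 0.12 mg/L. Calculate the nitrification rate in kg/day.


Concentration drop: TAN_in - TAN_out = 6.59 - 0.12 = 6.47 mg/L
Hourly TAN removed = Q * dTAN = 344.8 m^3/h * 6.47 mg/L = 2230.856 g/h  (m^3/h * mg/L = g/h)
Daily TAN removed = 2230.856 * 24 = 53540.544 g/day
Convert to kg/day: 53540.544 / 1000 = 53.540544 kg/day

53.540544 kg/day


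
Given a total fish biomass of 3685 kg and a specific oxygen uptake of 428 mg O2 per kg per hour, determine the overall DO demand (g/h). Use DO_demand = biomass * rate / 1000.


Total O2 consumption (mg/h) = 3685 kg * 428 mg/(kg*h) = 1577180 mg/h
Convert to g/h: 1577180 / 1000 = 1577.18 g/h

1577.18 g/h


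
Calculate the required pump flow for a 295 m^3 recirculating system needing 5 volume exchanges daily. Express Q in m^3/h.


Daily recirculation volume = 295 m^3 * 5 = 1475 m^3/day
Flow rate Q = daily volume / 24 h = 1475 / 24 = 61.4583 m^3/h

61.4583 m^3/h


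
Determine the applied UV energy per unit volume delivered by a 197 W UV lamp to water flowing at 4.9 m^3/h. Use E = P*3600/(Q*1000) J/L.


Energy delivered per hour = 197 W * 3600 s = 709200 J/h
Volume treated per hour = 4.9 m^3/h * 1000 = 4900 L/h
dose = 709200 / 4900 = 144.735 J/L

144.735 J/L


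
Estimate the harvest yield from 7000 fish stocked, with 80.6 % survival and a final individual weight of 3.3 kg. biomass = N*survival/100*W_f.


Survivors = 7000 * 80.6/100 = 5642 fish
Harvest biomass = survivors * W_f = 5642 * 3.3 = 18618.6 kg

18618.6 kg


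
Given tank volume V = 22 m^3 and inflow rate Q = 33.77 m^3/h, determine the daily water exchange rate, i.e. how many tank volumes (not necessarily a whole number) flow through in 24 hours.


Daily flow volume = 33.77 m^3/h * 24 h = 810.48 m^3/day
Exchanges = daily flow / tank volume = 810.48 / 22 = 36.84 exchanges/day

36.84 exchanges/day


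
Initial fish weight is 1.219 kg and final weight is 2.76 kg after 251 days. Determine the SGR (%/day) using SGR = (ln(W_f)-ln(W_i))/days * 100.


ln(W_f) = ln(2.76) = 1.0152307
ln(W_i) = ln(1.219) = 0.19803085
ln(W_f) - ln(W_i) = 1.0152307 - 0.19803085 = 0.81719985
SGR = 0.81719985 / 251 * 100 = 0.325578 %/day

0.325578 %/day


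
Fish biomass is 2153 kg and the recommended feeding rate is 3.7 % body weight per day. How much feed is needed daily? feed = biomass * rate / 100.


Feeding rate fraction = 3.7% / 100 = 0.037
Daily feed = 2153 kg * 0.037 = 79.661 kg/day

79.661 kg/day


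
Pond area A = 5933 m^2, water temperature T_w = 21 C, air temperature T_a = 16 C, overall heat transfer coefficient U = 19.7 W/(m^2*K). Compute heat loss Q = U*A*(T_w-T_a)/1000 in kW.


Temperature difference dT = 21 - 16 = 5 K
Heat loss (W) = U * A * dT = 19.7 * 5933 * 5 = 584400.5 W
Convert to kW: 584400.5 / 1000 = 584.4005 kW

584.4005 kW


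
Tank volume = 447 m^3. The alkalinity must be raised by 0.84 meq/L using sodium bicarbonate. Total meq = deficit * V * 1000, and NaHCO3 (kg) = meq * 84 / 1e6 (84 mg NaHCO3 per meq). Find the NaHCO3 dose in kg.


Tank volume in L = 447 m^3 * 1000 = 447000 L
Total meq required = 0.84 meq/L * 447000 L = 375480 meq
NaHCO3 mass = 375480 meq * 84 mg/meq / 1e6 = 31.5403 kg

31.5403 kg


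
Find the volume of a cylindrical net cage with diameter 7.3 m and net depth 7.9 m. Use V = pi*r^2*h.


r = d/2 = 7.3/2 = 3.65 m
Base area = pi*r^2 = pi*3.65^2 = 41.853868 m^2
Volume = 41.853868 * 7.9 = 330.646 m^3

330.646 m^3


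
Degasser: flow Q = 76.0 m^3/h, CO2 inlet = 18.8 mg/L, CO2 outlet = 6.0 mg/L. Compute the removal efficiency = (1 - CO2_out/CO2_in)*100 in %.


CO2_out / CO2_in = 6.0 / 18.8 = 0.31914894
Fraction remaining = 0.31914894
efficiency = (1 - 0.31914894) * 100 = 68.0851 %

68.0851 %


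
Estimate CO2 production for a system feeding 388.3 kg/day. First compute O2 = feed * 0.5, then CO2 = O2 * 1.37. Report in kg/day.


O2 = 388.3 * 0.5 = 194.15
CO2 = 194.15 * 1.37 = 265.9855

265.9855 kg/day


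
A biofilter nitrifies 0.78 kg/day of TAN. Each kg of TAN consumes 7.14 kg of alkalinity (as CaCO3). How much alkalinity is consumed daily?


Alkalinity factor: 7.14 kg CaCO3 consumed per kg TAN nitrified
alk = 0.78 kg TAN * 7.14 = 5.5692 kg CaCO3/day

5.5692 kg CaCO3/day


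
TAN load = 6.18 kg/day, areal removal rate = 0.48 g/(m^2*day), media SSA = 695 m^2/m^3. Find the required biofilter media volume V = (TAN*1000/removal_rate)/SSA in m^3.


A = 6.18*1000 / 0.48 = 12875 m^2
V = 12875 / 695 = 18.5252

18.5252 m^3


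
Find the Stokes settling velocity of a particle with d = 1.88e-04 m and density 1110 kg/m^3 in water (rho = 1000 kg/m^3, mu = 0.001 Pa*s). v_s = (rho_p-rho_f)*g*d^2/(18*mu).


Density difference: rho_p - rho_f = 1110 - 1000 = 110 kg/m^3
d^2 = (1.88e-04)^2 = 3.5344e-08 m^2
Numerator = (rho_p - rho_f) * g * d^2 = 110 * 9.81 * 3.5344e-08 = 3.813971e-05
Denominator = 18 * mu = 18 * 0.001 = 0.018
v_s = 3.813971e-05 / 0.018 = 0.00211887 m/s
Check: Re = rho_f * v_s * d / mu = 1000 * 0.00211887 * 1.88e-04 / 0.001 = 0.398 < 1, so Stokes' law applies.

0.00211887 m/s


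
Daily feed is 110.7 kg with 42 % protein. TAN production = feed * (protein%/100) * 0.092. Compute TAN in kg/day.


Protein in feed = 110.7 * 42/100 = 46.494 kg/day
TAN = protein * 0.092 = 46.494 * 0.092 = 4.277448 kg/day

4.277448 kg/day


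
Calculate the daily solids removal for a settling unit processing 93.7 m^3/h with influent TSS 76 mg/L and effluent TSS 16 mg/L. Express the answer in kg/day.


Concentration drop: TSS_in - TSS_out = 76 - 16 = 60 mg/L
Hourly solids removed = Q * dTSS = 93.7 m^3/h * 60 mg/L = 5622 g/h  (m^3/h * mg/L = g/h)
Daily solids removed = 5622 * 24 = 134928 g/day
Convert g to kg: 134928 / 1000 = 134.928 kg/day

134.928 kg/day


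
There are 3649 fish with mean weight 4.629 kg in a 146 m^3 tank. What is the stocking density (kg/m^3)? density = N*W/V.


Total biomass = 3649 fish * 4.629 kg = 16891.221 kg
Density = total biomass / volume = 16891.221 / 146 = 115.693 kg/m^3

115.693 kg/m^3


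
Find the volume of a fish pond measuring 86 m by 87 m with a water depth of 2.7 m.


Base area = L * W = 86 * 87 = 7482 m^2
Volume = area * depth = 7482 * 2.7 = 20201.4 m^3

20201.4 m^3


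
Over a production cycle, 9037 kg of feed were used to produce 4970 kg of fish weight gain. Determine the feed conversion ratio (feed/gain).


FCR = feed consumed / weight gained
FCR = 9037 kg / 4970 kg = 1.81831

1.81831


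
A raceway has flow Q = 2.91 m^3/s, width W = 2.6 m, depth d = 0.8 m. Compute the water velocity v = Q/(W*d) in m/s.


Cross-sectional area = W * d = 2.6 * 0.8 = 2.08 m^2
Velocity = Q / A = 2.91 / 2.08 = 1.39904 m/s

1.39904 m/s


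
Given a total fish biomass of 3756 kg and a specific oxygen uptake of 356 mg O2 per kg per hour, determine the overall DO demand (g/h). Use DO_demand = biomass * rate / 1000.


Total O2 consumption (mg/h) = 3756 kg * 356 mg/(kg*h) = 1337136 mg/h
Convert to g/h: 1337136 / 1000 = 1337.136 g/h

1337.136 g/h


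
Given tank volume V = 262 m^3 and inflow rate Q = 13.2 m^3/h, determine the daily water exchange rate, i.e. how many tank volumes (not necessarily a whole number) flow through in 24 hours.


Daily flow volume = 13.2 m^3/h * 24 h = 316.8 m^3/day
Exchanges = daily flow / tank volume = 316.8 / 262 = 1.20916 exchanges/day

1.20916 exchanges/day


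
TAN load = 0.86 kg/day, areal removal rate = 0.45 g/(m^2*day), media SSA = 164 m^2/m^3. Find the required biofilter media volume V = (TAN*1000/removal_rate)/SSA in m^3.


A = 0.86*1000 / 0.45 = 1911.1111 m^2
V = 1911.1111 / 164 = 11.6531

11.6531 m^3


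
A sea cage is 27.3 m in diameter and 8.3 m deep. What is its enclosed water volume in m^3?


r = d/2 = 27.3/2 = 13.65 m
Base area = pi*r^2 = pi*13.65^2 = 585.3494 m^2
Volume = 585.3494 * 8.3 = 4858.4 m^3

4858.4 m^3


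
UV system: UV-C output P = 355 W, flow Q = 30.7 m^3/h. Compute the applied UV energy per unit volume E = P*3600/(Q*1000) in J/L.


Energy delivered per hour = 355 W * 3600 s = 1278000 J/h
Volume treated per hour = 30.7 m^3/h * 1000 = 30700 L/h
dose = 1278000 / 30700 = 41.6287 J/L

41.6287 J/L


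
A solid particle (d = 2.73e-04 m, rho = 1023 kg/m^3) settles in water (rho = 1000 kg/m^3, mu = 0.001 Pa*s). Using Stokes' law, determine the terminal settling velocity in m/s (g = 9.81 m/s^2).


Density difference: rho_p - rho_f = 1023 - 1000 = 23 kg/m^3
d^2 = (2.73e-04)^2 = 7.4529e-08 m^2
Numerator = (rho_p - rho_f) * g * d^2 = 23 * 9.81 * 7.4529e-08 = 1.6815978e-05
Denominator = 18 * mu = 18 * 0.001 = 0.018
v_s = 1.6815978e-05 / 0.018 = 9.34221e-04 m/s
Check: Re = rho_f * v_s * d / mu = 1000 * 9.34221e-04 * 2.73e-04 / 0.001 = 0.255 < 1, so Stokes' law applies.

9.34221e-04 m/s


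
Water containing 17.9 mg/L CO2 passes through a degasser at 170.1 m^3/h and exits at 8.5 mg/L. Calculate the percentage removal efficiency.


CO2_out / CO2_in = 8.5 / 17.9 = 0.47486034
Fraction remaining = 0.47486034
efficiency = (1 - 0.47486034) * 100 = 52.514 %

52.514 %


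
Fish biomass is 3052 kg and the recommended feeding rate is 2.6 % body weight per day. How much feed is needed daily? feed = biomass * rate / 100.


Feeding rate fraction = 2.6% / 100 = 0.026
Daily feed = 3052 kg * 0.026 = 79.352 kg/day

79.352 kg/day


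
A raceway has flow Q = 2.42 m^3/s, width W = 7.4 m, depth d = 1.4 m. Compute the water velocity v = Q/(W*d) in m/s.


Cross-sectional area = W * d = 7.4 * 1.4 = 10.36 m^2
Velocity = Q / A = 2.42 / 10.36 = 0.233591 m/s

0.233591 m/s


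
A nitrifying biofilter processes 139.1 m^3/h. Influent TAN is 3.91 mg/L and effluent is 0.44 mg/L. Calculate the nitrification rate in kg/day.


Concentration drop: TAN_in - TAN_out = 3.91 - 0.44 = 3.47 mg/L
Hourly TAN removed = Q * dTAN = 139.1 m^3/h * 3.47 mg/L = 482.677 g/h  (m^3/h * mg/L = g/h)
Daily TAN removed = 482.677 * 24 = 11584.248 g/day
Convert to kg/day: 11584.248 / 1000 = 11.584248 kg/day

11.584248 kg/day


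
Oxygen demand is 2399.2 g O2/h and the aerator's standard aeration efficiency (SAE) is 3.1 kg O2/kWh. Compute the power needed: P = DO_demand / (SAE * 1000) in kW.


SAE in g O2/kWh = 3.1 * 1000 = 3100 g/kWh
P = DO_demand / SAE_g = 2399.2 / 3100 = 0.773935 kW

0.773935 kW


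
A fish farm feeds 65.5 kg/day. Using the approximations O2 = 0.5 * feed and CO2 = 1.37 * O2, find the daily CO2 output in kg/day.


O2 = 65.5 * 0.5 = 32.75
CO2 = 32.75 * 1.37 = 44.8675

44.8675 kg/day


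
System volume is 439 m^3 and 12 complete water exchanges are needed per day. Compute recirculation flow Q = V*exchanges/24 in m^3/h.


Daily recirculation volume = 439 m^3 * 12 = 5268 m^3/day
Flow rate Q = daily volume / 24 h = 5268 / 24 = 219.5 m^3/h

219.5 m^3/h


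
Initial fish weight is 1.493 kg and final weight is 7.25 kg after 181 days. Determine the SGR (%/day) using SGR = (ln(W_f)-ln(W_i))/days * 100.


ln(W_f) = ln(7.25) = 1.9810015
ln(W_i) = ln(1.493) = 0.40078752
ln(W_f) - ln(W_i) = 1.9810015 - 0.40078752 = 1.580214
SGR = 1.580214 / 181 * 100 = 0.873046 %/day

0.873046 %/day


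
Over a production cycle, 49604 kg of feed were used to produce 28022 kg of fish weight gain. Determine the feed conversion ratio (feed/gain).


FCR = feed consumed / weight gained
FCR = 49604 kg / 28022 kg = 1.77018

1.77018


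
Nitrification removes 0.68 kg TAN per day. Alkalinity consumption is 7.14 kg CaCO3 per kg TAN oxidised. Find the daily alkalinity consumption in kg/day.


Alkalinity factor: 7.14 kg CaCO3 consumed per kg TAN nitrified
alk = 0.68 kg TAN * 7.14 = 4.8552 kg CaCO3/day

4.8552 kg CaCO3/day


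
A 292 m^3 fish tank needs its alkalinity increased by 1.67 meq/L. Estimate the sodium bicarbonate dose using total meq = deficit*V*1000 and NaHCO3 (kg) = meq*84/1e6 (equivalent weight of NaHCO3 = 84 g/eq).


Tank volume in L = 292 m^3 * 1000 = 292000 L
Total meq required = 1.67 meq/L * 292000 L = 487640 meq
NaHCO3 mass = 487640 meq * 84 mg/meq / 1e6 = 40.9618 kg

40.9618 kg


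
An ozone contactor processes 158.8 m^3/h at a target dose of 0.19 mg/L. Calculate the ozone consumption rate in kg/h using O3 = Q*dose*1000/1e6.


O3 demand (mg/h) = Q * dose * 1000 = 158.8 * 0.19 * 1000 = 30172 mg/h
Convert mg to kg: 30172 / 1e6 = 0.030172 kg/h

0.030172 kg/h


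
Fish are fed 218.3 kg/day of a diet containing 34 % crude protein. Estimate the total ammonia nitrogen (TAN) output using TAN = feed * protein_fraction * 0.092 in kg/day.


Protein in feed = 218.3 * 34/100 = 74.222 kg/day
TAN = protein * 0.092 = 74.222 * 0.092 = 6.828424 kg/day

6.828424 kg/day


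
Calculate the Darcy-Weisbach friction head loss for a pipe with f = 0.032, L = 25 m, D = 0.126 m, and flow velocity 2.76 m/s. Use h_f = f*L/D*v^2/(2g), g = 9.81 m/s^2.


v^2 = 2.76^2 = 7.6176 m^2/s^2
L/D = 25/0.126 = 198.4127
h_f = f*(L/D)*v^2/(2g) = 0.032 * 198.4127 * 7.6176 / 19.62 = 2.46512 m

2.46512 m


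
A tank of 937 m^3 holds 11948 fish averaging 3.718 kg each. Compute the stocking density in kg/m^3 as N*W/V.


Total biomass = 11948 fish * 3.718 kg = 44422.664 kg
Density = total biomass / volume = 44422.664 / 937 = 47.4095 kg/m^3

47.4095 kg/m^3


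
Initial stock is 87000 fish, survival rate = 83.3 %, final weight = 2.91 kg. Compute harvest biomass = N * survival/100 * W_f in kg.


Survivors = 87000 * 83.3/100 = 72471 fish
Harvest biomass = survivors * W_f = 72471 * 2.91 = 210890.61 kg

210890.61 kg


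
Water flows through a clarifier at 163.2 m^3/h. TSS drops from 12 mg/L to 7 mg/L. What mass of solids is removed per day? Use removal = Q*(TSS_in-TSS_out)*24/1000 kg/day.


Concentration drop: TSS_in - TSS_out = 12 - 7 = 5 mg/L
Hourly solids removed = Q * dTSS = 163.2 m^3/h * 5 mg/L = 816 g/h  (m^3/h * mg/L = g/h)
Daily solids removed = 816 * 24 = 19584 g/day
Convert g to kg: 19584 / 1000 = 19.584 kg/day

19.584 kg/day


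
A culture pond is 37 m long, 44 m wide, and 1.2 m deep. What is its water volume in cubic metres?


Base area = L * W = 37 * 44 = 1628 m^2
Volume = area * depth = 1628 * 1.2 = 1953.6 m^3

1953.6 m^3


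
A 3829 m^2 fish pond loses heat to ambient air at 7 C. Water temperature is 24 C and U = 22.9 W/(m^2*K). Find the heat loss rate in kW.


Temperature difference dT = 24 - 7 = 17 K
Heat loss (W) = U * A * dT = 22.9 * 3829 * 17 = 1490629.7 W
Convert to kW: 1490629.7 / 1000 = 1490.6297 kW

1490.6297 kW


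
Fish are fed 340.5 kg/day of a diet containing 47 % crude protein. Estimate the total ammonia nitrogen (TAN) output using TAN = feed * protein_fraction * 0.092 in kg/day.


Protein in feed = 340.5 * 47/100 = 160.035 kg/day
TAN = protein * 0.092 = 160.035 * 0.092 = 14.72322 kg/day

14.72322 kg/day


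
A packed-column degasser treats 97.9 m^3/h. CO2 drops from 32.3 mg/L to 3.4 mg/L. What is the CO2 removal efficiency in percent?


CO2_out / CO2_in = 3.4 / 32.3 = 0.10526316
Fraction remaining = 0.10526316
efficiency = (1 - 0.10526316) * 100 = 89.4737 %

89.4737 %


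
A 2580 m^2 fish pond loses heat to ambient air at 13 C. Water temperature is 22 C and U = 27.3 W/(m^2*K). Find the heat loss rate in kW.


Temperature difference dT = 22 - 13 = 9 K
Heat loss (W) = U * A * dT = 27.3 * 2580 * 9 = 633906 W
Convert to kW: 633906 / 1000 = 633.906 kW

633.906 kW


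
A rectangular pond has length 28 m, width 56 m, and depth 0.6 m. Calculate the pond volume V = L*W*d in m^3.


Base area = L * W = 28 * 56 = 1568 m^2
Volume = area * depth = 1568 * 0.6 = 940.8 m^3

940.8 m^3


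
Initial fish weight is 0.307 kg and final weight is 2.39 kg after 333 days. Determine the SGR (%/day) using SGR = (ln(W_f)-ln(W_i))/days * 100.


ln(W_f) = ln(2.39) = 0.87129337
ln(W_i) = ln(0.307) = -1.1809075
ln(W_f) - ln(W_i) = 0.87129337 - -1.1809075 = 2.0522009
SGR = 2.0522009 / 333 * 100 = 0.616277 %/day

0.616277 %/day


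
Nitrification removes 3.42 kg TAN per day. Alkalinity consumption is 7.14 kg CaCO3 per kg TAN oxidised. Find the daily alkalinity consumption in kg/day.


Alkalinity factor: 7.14 kg CaCO3 consumed per kg TAN nitrified
alk = 3.42 kg TAN * 7.14 = 24.4188 kg CaCO3/day

24.4188 kg CaCO3/day


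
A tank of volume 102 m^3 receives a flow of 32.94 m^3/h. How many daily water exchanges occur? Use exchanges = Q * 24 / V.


Daily flow volume = 32.94 m^3/h * 24 h = 790.56 m^3/day
Exchanges = daily flow / tank volume = 790.56 / 102 = 7.75059 exchanges/day

7.75059 exchanges/day


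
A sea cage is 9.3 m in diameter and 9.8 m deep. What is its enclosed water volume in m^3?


r = d/2 = 9.3/2 = 4.65 m
Base area = pi*r^2 = pi*4.65^2 = 67.929087 m^2
Volume = 67.929087 * 9.8 = 665.705 m^3

665.705 m^3


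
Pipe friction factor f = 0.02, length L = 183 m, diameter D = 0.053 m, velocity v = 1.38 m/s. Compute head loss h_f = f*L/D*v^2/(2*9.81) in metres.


v^2 = 1.38^2 = 1.9044 m^2/s^2
L/D = 183/0.053 = 3452.8302
h_f = f*(L/D)*v^2/(2g) = 0.02 * 3452.8302 * 1.9044 / 19.62 = 6.70293 m

6.70293 m


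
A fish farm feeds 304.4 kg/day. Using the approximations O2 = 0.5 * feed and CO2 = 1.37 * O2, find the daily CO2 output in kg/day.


O2 = 304.4 * 0.5 = 152.2
CO2 = 152.2 * 1.37 = 208.514

208.514 kg/day


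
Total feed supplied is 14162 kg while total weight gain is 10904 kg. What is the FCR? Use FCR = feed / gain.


FCR = feed consumed / weight gained
FCR = 14162 kg / 10904 kg = 1.29879

1.29879


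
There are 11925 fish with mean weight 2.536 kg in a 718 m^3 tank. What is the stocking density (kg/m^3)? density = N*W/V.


Total biomass = 11925 fish * 2.536 kg = 30241.8 kg
Density = total biomass / volume = 30241.8 / 718 = 42.1195 kg/m^3

42.1195 kg/m^3


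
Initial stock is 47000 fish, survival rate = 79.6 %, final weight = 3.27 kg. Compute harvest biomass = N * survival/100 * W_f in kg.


Survivors = 47000 * 79.6/100 = 37412 fish
Harvest biomass = survivors * W_f = 37412 * 3.27 = 122337.24 kg

122337.24 kg


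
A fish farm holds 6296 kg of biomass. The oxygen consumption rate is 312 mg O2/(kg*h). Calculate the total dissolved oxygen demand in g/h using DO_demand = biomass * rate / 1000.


Total O2 consumption (mg/h) = 6296 kg * 312 mg/(kg*h) = 1964352 mg/h
Convert to g/h: 1964352 / 1000 = 1964.352 g/h

1964.352 g/h


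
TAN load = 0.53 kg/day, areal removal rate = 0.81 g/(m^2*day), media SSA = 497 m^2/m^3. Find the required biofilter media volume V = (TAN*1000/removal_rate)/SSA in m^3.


A = 0.53*1000 / 0.81 = 654.32099 m^2
V = 654.32099 / 497 = 1.31654

1.31654 m^3


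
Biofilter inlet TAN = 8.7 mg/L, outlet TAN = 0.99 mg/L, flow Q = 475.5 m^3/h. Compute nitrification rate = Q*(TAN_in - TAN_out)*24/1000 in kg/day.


Concentration drop: TAN_in - TAN_out = 8.7 - 0.99 = 7.71 mg/L
Hourly TAN removed = Q * dTAN = 475.5 m^3/h * 7.71 mg/L = 3666.105 g/h  (m^3/h * mg/L = g/h)
Daily TAN removed = 3666.105 * 24 = 87986.52 g/day
Convert to kg/day: 87986.52 / 1000 = 87.98652 kg/day

87.98652 kg/day


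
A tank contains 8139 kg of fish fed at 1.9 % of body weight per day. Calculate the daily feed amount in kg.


Feeding rate fraction = 1.9% / 100 = 0.019
Daily feed = 8139 kg * 0.019 = 154.641 kg/day

154.641 kg/day


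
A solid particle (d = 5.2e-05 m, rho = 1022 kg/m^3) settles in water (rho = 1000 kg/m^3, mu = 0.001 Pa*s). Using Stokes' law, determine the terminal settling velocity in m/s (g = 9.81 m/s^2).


Density difference: rho_p - rho_f = 1022 - 1000 = 22 kg/m^3
d^2 = (5.2e-05)^2 = 2.704e-09 m^2
Numerator = (rho_p - rho_f) * g * d^2 = 22 * 9.81 * 2.704e-09 = 5.8357728e-07
Denominator = 18 * mu = 18 * 0.001 = 0.018
v_s = 5.8357728e-07 / 0.018 = 3.2421e-05 m/s
Check: Re = rho_f * v_s * d / mu = 1000 * 3.2421e-05 * 5.2e-05 / 0.001 = 0.00169 < 1, so Stokes' law applies.

3.2421e-05 m/s


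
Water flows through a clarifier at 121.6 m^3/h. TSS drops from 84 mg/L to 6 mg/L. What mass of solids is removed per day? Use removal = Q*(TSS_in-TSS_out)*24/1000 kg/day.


Concentration drop: TSS_in - TSS_out = 84 - 6 = 78 mg/L
Hourly solids removed = Q * dTSS = 121.6 m^3/h * 78 mg/L = 9484.8 g/h  (m^3/h * mg/L = g/h)
Daily solids removed = 9484.8 * 24 = 227635.2 g/day
Convert g to kg: 227635.2 / 1000 = 227.6352 kg/day

227.6352 kg/day


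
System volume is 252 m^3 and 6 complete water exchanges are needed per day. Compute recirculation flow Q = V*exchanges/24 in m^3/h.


Daily recirculation volume = 252 m^3 * 6 = 1512 m^3/day
Flow rate Q = daily volume / 24 h = 1512 / 24 = 63 m^3/h

63 m^3/h


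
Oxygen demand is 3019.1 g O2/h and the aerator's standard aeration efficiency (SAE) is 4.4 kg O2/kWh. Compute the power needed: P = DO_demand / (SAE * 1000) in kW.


SAE in g O2/kWh = 4.4 * 1000 = 4400 g/kWh
P = DO_demand / SAE_g = 3019.1 / 4400 = 0.686159 kW

0.686159 kW


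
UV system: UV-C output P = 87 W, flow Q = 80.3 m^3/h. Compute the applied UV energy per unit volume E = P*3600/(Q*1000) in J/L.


Energy delivered per hour = 87 W * 3600 s = 313200 J/h
Volume treated per hour = 80.3 m^3/h * 1000 = 80300 L/h
dose = 313200 / 80300 = 3.90037 J/L

3.90037 J/L


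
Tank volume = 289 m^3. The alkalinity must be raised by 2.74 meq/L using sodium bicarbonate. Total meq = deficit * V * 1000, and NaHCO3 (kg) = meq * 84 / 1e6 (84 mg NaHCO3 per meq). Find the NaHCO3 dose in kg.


Tank volume in L = 289 m^3 * 1000 = 289000 L
Total meq required = 2.74 meq/L * 289000 L = 791860 meq
NaHCO3 mass = 791860 meq * 84 mg/meq / 1e6 = 66.5162 kg

66.5162 kg


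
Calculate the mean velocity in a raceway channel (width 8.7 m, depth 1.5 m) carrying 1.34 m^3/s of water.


Cross-sectional area = W * d = 8.7 * 1.5 = 13.05 m^2
Velocity = Q / A = 1.34 / 13.05 = 0.102682 m/s

0.102682 m/s


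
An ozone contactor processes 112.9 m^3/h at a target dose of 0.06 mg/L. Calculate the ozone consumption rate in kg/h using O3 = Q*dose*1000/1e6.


O3 demand (mg/h) = Q * dose * 1000 = 112.9 * 0.06 * 1000 = 6774 mg/h
Convert mg to kg: 6774 / 1e6 = 0.006774 kg/h

0.006774 kg/h


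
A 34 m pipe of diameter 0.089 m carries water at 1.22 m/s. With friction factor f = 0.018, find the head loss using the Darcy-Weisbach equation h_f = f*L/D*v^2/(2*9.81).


v^2 = 1.22^2 = 1.4884 m^2/s^2
L/D = 34/0.089 = 382.02247
h_f = f*(L/D)*v^2/(2g) = 0.018 * 382.02247 * 1.4884 / 19.62 = 0.521653 m

0.521653 m


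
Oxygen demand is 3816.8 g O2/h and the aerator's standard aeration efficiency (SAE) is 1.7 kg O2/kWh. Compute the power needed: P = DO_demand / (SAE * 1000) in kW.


SAE in g O2/kWh = 1.7 * 1000 = 1700 g/kWh
P = DO_demand / SAE_g = 3816.8 / 1700 = 2.24518 kW

2.24518 kW


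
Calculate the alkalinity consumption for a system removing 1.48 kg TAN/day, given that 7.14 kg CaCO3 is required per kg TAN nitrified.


Alkalinity factor: 7.14 kg CaCO3 consumed per kg TAN nitrified
alk = 1.48 kg TAN * 7.14 = 10.5672 kg CaCO3/day

10.5672 kg CaCO3/day


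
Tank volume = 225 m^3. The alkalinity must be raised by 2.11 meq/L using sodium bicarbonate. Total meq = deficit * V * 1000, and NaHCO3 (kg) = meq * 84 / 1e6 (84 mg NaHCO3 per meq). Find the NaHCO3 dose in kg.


Tank volume in L = 225 m^3 * 1000 = 225000 L
Total meq required = 2.11 meq/L * 225000 L = 474750 meq
NaHCO3 mass = 474750 meq * 84 mg/meq / 1e6 = 39.879 kg

39.879 kg


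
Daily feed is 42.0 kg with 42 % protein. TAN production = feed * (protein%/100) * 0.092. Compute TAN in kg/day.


Protein in feed = 42.0 * 42/100 = 17.64 kg/day
TAN = protein * 0.092 = 17.64 * 0.092 = 1.62288 kg/day

1.62288 kg/day


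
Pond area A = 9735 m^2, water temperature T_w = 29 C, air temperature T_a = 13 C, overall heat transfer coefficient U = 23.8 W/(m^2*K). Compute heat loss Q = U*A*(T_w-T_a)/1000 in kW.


Temperature difference dT = 29 - 13 = 16 K
Heat loss (W) = U * A * dT = 23.8 * 9735 * 16 = 3707088 W
Convert to kW: 3707088 / 1000 = 3707.088 kW

3707.088 kW


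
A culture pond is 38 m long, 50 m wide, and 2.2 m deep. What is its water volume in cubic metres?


Base area = L * W = 38 * 50 = 1900 m^2
Volume = area * depth = 1900 * 2.2 = 4180 m^3

4180 m^3


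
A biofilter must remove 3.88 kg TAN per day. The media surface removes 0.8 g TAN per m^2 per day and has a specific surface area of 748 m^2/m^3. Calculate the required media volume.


A = 3.88*1000 / 0.8 = 4850 m^2
V = 4850 / 748 = 6.48396

6.48396 m^3


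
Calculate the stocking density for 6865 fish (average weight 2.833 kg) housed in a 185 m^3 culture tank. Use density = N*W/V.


Total biomass = 6865 fish * 2.833 kg = 19448.545 kg
Density = total biomass / volume = 19448.545 / 185 = 105.127 kg/m^3

105.127 kg/m^3


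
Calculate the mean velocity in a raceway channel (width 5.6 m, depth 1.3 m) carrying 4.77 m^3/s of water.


Cross-sectional area = W * d = 5.6 * 1.3 = 7.28 m^2
Velocity = Q / A = 4.77 / 7.28 = 0.65522 m/s

0.65522 m/s


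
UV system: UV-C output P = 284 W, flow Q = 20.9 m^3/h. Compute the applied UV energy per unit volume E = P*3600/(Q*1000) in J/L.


Energy delivered per hour = 284 W * 3600 s = 1022400 J/h
Volume treated per hour = 20.9 m^3/h * 1000 = 20900 L/h
dose = 1022400 / 20900 = 48.9187 J/L

48.9187 J/L


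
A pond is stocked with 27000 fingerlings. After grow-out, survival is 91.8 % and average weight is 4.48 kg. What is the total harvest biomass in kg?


Survivors = 27000 * 91.8/100 = 24786 fish
Harvest biomass = survivors * W_f = 24786 * 4.48 = 111041.28 kg

111041.28 kg


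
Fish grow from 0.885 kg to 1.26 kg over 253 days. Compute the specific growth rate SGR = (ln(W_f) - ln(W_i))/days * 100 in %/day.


ln(W_f) = ln(1.26) = 0.23111172
ln(W_i) = ln(0.885) = -0.12216763
ln(W_f) - ln(W_i) = 0.23111172 - -0.12216763 = 0.35327935
SGR = 0.35327935 / 253 * 100 = 0.139636 %/day

0.139636 %/day


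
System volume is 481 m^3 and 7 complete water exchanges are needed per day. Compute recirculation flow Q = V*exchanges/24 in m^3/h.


Daily recirculation volume = 481 m^3 * 7 = 3367 m^3/day
Flow rate Q = daily volume / 24 h = 3367 / 24 = 140.292 m^3/h

140.292 m^3/h


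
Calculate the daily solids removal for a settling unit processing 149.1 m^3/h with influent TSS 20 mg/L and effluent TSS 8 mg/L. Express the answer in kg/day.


Concentration drop: TSS_in - TSS_out = 20 - 8 = 12 mg/L
Hourly solids removed = Q * dTSS = 149.1 m^3/h * 12 mg/L = 1789.2 g/h  (m^3/h * mg/L = g/h)
Daily solids removed = 1789.2 * 24 = 42940.8 g/day
Convert g to kg: 42940.8 / 1000 = 42.9408 kg/day

42.9408 kg/day


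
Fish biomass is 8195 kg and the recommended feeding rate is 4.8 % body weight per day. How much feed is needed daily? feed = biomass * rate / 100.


Feeding rate fraction = 4.8% / 100 = 0.048
Daily feed = 8195 kg * 0.048 = 393.36 kg/day

393.36 kg/day


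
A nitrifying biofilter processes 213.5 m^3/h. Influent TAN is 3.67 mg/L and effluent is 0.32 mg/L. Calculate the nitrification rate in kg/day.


Concentration drop: TAN_in - TAN_out = 3.67 - 0.32 = 3.35 mg/L
Hourly TAN removed = Q * dTAN = 213.5 m^3/h * 3.35 mg/L = 715.225 g/h  (m^3/h * mg/L = g/h)
Daily TAN removed = 715.225 * 24 = 17165.4 g/day
Convert to kg/day: 17165.4 / 1000 = 17.1654 kg/day

17.1654 kg/day


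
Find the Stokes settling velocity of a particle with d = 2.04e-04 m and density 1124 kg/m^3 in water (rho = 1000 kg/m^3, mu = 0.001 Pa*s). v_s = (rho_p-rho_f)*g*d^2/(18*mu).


Density difference: rho_p - rho_f = 1124 - 1000 = 124 kg/m^3
d^2 = (2.04e-04)^2 = 4.1616e-08 m^2
Numerator = (rho_p - rho_f) * g * d^2 = 124 * 9.81 * 4.1616e-08 = 5.0623367e-05
Denominator = 18 * mu = 18 * 0.001 = 0.018
v_s = 5.0623367e-05 / 0.018 = 0.00281241 m/s
Check: Re = rho_f * v_s * d / mu = 1000 * 0.00281241 * 2.04e-04 / 0.001 = 0.574 < 1, so Stokes' law applies.

0.00281241 m/s


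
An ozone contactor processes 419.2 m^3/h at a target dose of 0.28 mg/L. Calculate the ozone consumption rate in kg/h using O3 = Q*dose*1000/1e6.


O3 demand (mg/h) = Q * dose * 1000 = 419.2 * 0.28 * 1000 = 117376 mg/h
Convert mg to kg: 117376 / 1e6 = 0.117376 kg/h

0.117376 kg/h


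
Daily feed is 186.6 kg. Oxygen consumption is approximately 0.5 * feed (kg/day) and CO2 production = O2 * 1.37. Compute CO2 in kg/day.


O2 = 186.6 * 0.5 = 93.3
CO2 = 93.3 * 1.37 = 127.821

127.821 kg/day


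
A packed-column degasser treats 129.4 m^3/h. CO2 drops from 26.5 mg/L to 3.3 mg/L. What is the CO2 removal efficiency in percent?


CO2_out / CO2_in = 3.3 / 26.5 = 0.1245283
Fraction remaining = 0.1245283
efficiency = (1 - 0.1245283) * 100 = 87.5472 %

87.5472 %


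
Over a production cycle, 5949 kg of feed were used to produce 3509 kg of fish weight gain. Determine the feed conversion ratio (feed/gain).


FCR = feed consumed / weight gained
FCR = 5949 kg / 3509 kg = 1.69535

1.69535


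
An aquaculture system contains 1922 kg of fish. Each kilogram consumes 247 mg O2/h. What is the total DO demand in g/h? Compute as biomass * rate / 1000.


Total O2 consumption (mg/h) = 1922 kg * 247 mg/(kg*h) = 474734 mg/h
Convert to g/h: 474734 / 1000 = 474.734 g/h

474.734 g/h


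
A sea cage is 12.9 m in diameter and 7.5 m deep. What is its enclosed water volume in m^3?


r = d/2 = 12.9/2 = 6.45 m
Base area = pi*r^2 = pi*6.45^2 = 130.69811 m^2
Volume = 130.69811 * 7.5 = 980.236 m^3

980.236 m^3


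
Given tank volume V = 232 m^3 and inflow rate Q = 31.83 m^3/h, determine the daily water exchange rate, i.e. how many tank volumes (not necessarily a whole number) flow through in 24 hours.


Daily flow volume = 31.83 m^3/h * 24 h = 763.92 m^3/day
Exchanges = daily flow / tank volume = 763.92 / 232 = 3.29276 exchanges/day

3.29276 exchanges/day


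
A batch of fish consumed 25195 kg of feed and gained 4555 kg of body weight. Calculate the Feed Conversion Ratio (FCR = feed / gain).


FCR = feed consumed / weight gained
FCR = 25195 kg / 4555 kg = 5.53128

5.53128


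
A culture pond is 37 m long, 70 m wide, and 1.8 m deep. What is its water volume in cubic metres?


Base area = L * W = 37 * 70 = 2590 m^2
Volume = area * depth = 2590 * 1.8 = 4662 m^3

4662 m^3


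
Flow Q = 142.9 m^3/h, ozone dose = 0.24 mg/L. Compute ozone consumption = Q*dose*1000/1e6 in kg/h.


O3 demand (mg/h) = Q * dose * 1000 = 142.9 * 0.24 * 1000 = 34296 mg/h
Convert mg to kg: 34296 / 1e6 = 0.034296 kg/h

0.034296 kg/h
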